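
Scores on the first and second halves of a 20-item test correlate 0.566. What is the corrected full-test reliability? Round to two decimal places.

0.72

Apply the Spearman-Brown correction with n = 2:
r_full = 2r_hh / (1 + r_hh) = 2 × 0.566 / (1 + 0.566)
r_full = 1.1320 / 1.5660 ≈ 0.7229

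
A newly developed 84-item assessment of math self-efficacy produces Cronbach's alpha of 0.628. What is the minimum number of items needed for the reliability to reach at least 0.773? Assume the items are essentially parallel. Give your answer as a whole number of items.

n = 0.773(1 − 0.628) / [0.628(1 − 0.773)]
n = 0.287556 / 0.142556 ≈ 2.0171
So the test needs 2.0171 × 84 ≈ 169.44 items; rounding up, 170.

170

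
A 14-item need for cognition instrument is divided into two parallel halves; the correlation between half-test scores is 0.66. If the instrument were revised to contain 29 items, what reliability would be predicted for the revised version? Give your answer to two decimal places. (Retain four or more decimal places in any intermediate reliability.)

First correct the split-half correlation to full-test reliability: r_full = 2 × 0.66 / (1 + 0.66) ≈ 0.7952
Length factor from 14 to 29 items: n = 29/14 = 2.0714
r_new = n·r_full / (1 + (n − 1)·r_full) = 1.6472 / 1.8520 ≈ 0.8894

0.89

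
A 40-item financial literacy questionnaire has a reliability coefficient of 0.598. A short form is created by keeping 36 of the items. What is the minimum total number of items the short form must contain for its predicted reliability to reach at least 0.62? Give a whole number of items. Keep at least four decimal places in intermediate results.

First, r for the 36-item form: n = 36/40 = 0.9000, so r_36 = 0.9000·0.598/(1 + (0.9000 − 1)·0.598) = 0.5724
Then solve for n' with r_old = 0.5724, r_target = 0.62: n' = 0.62(1 − 0.5724)/[0.5724(1 − 0.62)] = 1.2188
Items = 1.2188 × 36 ≈ 43.88 → 44

44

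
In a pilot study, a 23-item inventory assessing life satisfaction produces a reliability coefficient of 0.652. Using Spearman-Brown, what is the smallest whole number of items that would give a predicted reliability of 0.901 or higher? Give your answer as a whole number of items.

112

n = [0.901 × 0.348] / [0.652 × 0.099]
n = 0.313548 / 0.064548 ≈ 4.8576
4.8576 × 23 = 111.72 → 112 items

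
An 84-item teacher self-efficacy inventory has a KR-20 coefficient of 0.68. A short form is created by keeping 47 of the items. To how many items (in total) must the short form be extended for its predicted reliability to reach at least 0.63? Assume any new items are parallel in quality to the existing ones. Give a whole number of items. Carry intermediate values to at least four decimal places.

68

Short-form reliability: n = 47/84 = 0.5595; r_47 = n·r/(1+(n−1)r) ≈ 0.5432
Then solve for n' with r_old = 0.5432, r_target = 0.63: n' = 0.63(1 − 0.5432)/[0.5432(1 − 0.63)] = 1.4319
Items = 1.4319 × 47 ≈ 67.30 → 68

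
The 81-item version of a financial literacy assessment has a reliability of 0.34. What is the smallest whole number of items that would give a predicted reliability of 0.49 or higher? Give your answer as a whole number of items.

152

Rearranging the Spearman-Brown formula for n,
n = r_target (1 − r_old) / [ r_old (1 − r_target) ]
n = 0.49(1 − 0.34) / [0.34(1 − 0.49)]
  = 0.3234 / 0.1734 = 1.8651
So the test needs 1.8651 × 81 ≈ 151.07 items; rounding up, 152.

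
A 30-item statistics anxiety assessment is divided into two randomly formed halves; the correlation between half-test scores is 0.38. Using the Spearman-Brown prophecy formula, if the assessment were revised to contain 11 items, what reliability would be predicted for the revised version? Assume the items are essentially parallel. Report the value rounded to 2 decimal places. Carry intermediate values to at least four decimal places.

0.31

Full-test reliability from the split-half r: r_full = 2(0.38)/(1 + 0.38) = 0.5507
Then adjust to 11 items: n = 11/30 = 0.3667
r_new = n·r_full / (1 + (n − 1)·r_full) = 0.2019 / 0.6512 ≈ 0.3100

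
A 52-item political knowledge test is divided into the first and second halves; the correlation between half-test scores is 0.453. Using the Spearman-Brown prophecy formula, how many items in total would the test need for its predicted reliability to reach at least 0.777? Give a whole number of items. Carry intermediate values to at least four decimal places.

r_full = 2(0.453)/(1 + 0.453) = 0.6235
Solve Spearman-Brown for n: n = 0.777(1 − 0.6235) / [0.6235(1 − 0.777)] = 2.1040
Required items = 2.1040 × 52 = 109.41, so 110 items.

110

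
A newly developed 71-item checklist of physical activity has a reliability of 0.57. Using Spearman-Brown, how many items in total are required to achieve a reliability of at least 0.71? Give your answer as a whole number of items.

n = [0.71 × 0.43] / [0.57 × 0.29]
n = 0.3053 / 0.1653 ≈ 1.8469
Items needed = n × 71 = 1.8469 × 71 ≈ 131.13 → round up to 132

132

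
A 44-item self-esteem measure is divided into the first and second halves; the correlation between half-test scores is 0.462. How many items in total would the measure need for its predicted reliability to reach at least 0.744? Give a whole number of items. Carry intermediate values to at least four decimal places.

75

r_full = 2(0.462)/(1 + 0.462) = 0.6320
Solve Spearman-Brown for n: n = 0.744(1 − 0.6320) / [0.6320(1 − 0.744)] = 1.6922
Items = 1.6922 × 44 ≈ 74.46 → 75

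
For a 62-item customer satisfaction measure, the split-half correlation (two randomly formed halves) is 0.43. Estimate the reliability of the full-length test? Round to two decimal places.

0.60

Each half is half the length of the full test, so the full test is n = 2 times a half.
r_full = 2r_hh / (1 + r_hh) = 2 × 0.43 / (1 + 0.43)
r_full = 0.8600 / 1.4300 ≈ 0.6014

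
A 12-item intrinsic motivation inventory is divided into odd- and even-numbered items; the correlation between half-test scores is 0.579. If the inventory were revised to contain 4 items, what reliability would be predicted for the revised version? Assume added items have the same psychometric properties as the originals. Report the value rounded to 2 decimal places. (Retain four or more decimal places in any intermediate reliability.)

0.48

Full-test reliability from the split-half r: r_full = 2(0.579)/(1 + 0.579) = 0.7334
Then adjust to 4 items: n = 4/12 = 0.3333
r_new = n·r_full / (1 + (n − 1)·r_full) = 0.2444 / 0.5110 ≈ 0.4783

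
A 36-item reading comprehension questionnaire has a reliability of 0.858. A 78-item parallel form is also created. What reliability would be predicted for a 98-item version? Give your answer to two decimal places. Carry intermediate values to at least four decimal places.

0.94

Only the ratio of lengths matters: n = 98/36 = 2.7222
r_{98} = n·r / (1 + (n − 1)·r) = 2.3356 / 2.4776 ≈ 0.9427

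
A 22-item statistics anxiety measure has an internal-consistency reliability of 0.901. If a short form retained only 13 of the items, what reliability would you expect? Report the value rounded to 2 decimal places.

0.84

n = 13/22 = 0.5909
Apply the Spearman-Brown prophecy formula, r' = nr / [1 + (n − 1)r]:
r_new = (0.5909 × 0.901) / (1 + (0.5909 − 1) × 0.901)
r_new = 0.5324 / 0.6314 ≈ 0.8432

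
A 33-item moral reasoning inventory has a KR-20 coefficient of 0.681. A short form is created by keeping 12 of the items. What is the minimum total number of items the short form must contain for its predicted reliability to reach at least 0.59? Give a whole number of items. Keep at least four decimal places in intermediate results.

23

Short-form reliability: n = 12/33 = 0.3636; r_12 = n·r/(1+(n−1)r) ≈ 0.4370
Then solve for n' with r_old = 0.4370, r_target = 0.59: n' = 0.59(1 − 0.4370)/[0.4370(1 − 0.59)] = 1.8539
Items = 1.8539 × 12 ≈ 22.25 → 23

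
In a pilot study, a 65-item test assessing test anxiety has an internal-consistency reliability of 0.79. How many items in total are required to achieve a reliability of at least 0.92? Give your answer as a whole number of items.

Rearranging the Spearman-Brown formula for n,
n = r*(1 − r) / [ r (1 − r*) ]
n = 0.92 × (1 − 0.79) / [ 0.79 × (1 − 0.92) ]
n = 0.1932 / 0.0632 ≈ 3.0570
3.0570 × 65 = 198.70 → 199 items

199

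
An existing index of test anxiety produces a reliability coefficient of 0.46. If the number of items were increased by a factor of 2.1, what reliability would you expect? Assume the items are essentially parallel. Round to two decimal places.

Spearman-Brown: r_new = n·r / (1 + (n − 1)·r)
r_new = 2.1·0.46 / [1 + (2.1 − 1)·0.46]
     = 0.9660 / 1.5060 = 0.6414

0.64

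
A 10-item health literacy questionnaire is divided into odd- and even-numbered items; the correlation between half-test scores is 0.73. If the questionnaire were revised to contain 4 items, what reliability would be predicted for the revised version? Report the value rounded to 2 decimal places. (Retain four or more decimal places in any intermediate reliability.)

0.68

First correct the split-half correlation to full-test reliability: r_full = 2 × 0.73 / (1 + 0.73) ≈ 0.8439
Length factor from 10 to 4 items: n = 4/10 = 0.4000
r_new = n·r_full / (1 + (n − 1)·r_full) = 0.3376 / 0.4937 ≈ 0.6838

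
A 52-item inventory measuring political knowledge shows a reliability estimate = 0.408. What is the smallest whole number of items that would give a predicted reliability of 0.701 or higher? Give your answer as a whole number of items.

177

n = [0.701 × 0.592] / [0.408 × 0.299]
  = 0.414992 / 0.121992 = 3.4018
So the test needs 3.4018 × 52 ≈ 176.89 items; rounding up, 177.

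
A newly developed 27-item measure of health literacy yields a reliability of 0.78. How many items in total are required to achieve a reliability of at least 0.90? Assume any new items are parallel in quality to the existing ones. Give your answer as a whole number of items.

n = [0.90 × 0.22] / [0.78 × 0.10]
  = 0.1980 / 0.0780 = 2.5385
Items needed = n × 27 = 2.5385 × 27 ≈ 68.54 → round up to 69

69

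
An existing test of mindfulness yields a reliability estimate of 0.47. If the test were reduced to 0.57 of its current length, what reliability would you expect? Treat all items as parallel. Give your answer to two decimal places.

By Spearman-Brown, r_new = n r / (1 + (n − 1) r).
r_new = 0.57·0.47 / [1 + (0.57 − 1)·0.47]
r_new = 0.2679 / 0.7979 ≈ 0.3358

0.34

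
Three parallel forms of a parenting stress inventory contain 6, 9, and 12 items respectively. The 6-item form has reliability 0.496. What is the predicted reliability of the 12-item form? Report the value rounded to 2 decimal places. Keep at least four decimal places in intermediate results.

0.66

Only the ratio of lengths matters: n = 12/6 = 2.0000
r_{12} = n·r / (1 + (n − 1)·r) = 0.9920 / 1.4960 ≈ 0.6631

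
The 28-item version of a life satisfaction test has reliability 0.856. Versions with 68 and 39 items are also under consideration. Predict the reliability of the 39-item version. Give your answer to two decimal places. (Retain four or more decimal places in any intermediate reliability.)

Only the ratio of lengths matters: n = 39/28 = 1.3929
r_{39} = n·r / (1 + (n − 1)·r) = 1.1923 / 1.3363 ≈ 0.8922

0.89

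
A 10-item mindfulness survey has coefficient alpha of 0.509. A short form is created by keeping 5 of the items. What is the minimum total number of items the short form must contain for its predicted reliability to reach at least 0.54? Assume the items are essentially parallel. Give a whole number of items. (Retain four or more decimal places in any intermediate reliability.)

Short-form reliability: n = 5/10 = 0.5000; r_5 = n·r/(1+(n−1)r) ≈ 0.3414
Length factor from the short form to reach 0.54: n' = 0.54(1 − 0.3414) / [0.3414(1 − 0.54)] ≈ 2.2646
Total items = 2.2646 × 5 = 11.32, rounded up to 12.

12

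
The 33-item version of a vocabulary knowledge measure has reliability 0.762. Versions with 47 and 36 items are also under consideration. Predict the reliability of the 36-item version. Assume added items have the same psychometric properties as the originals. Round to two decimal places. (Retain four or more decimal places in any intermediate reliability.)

Only the ratio of lengths matters: n = 36/33 = 1.0909
r_{36} = n·r / (1 + (n − 1)·r) = 0.8313 / 1.0693 ≈ 0.7774

0.78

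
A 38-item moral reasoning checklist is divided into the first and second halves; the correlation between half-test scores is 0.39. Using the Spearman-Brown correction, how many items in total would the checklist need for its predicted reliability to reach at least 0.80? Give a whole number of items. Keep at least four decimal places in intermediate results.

r_full = 2(0.39)/(1 + 0.39) = 0.5612
Solve Spearman-Brown for n: n = 0.80(1 − 0.5612) / [0.5612(1 − 0.80)] = 3.1276
Items = 3.1276 × 38 ≈ 118.85 → 119

119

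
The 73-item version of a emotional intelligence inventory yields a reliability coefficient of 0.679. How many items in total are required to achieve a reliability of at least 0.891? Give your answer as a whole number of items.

283

Rearranging the Spearman-Brown formula for n,
n = r_target (1 − r_old) / [ r_old (1 − r_target) ]
n = [0.891 × 0.321] / [0.679 × 0.109]
  = 0.286011 / 0.074011 = 3.8644
3.8644 × 73 = 282.10 → 283 items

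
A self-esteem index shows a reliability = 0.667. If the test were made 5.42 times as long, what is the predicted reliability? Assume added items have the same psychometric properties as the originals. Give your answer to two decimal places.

0.92

Apply the Spearman-Brown prophecy formula, r' = nr / [1 + (n − 1)r]:
r_new = (5.42 × 0.667) / (1 + (5.42 − 1) × 0.667)
r_new = 3.6151 / 3.9481 ≈ 0.9157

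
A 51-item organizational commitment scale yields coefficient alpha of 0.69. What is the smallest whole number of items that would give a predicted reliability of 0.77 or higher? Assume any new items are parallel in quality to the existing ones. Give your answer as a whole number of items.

Invert Spearman-Brown to solve for n:
n = r*(1 − r) / [ r (1 − r*) ]
n = [0.77 × 0.31] / [0.69 × 0.23]
  = 0.2387 / 0.1587 = 1.5041
1.5041 × 51 = 76.71 → 77 items

77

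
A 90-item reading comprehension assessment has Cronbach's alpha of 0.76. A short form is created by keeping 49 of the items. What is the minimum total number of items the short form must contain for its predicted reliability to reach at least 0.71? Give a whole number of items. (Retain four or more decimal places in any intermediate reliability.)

First, r for the 49-item form: n = 49/90 = 0.5444, so r_49 = 0.5444·0.76/(1 + (0.5444 − 1)·0.76) = 0.6329
Length factor from the short form to reach 0.71: n' = 0.71(1 − 0.6329) / [0.6329(1 − 0.71)] ≈ 1.4201
Total items = 1.4201 × 49 = 69.58, rounded up to 70.

70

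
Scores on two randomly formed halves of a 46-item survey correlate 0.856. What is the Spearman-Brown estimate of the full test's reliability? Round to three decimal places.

0.922

r_full = 2r_hh / (1 + r_hh) = 2 × 0.856 / (1 + 0.856)
       = 1.7120 / 1.8560 = 0.9224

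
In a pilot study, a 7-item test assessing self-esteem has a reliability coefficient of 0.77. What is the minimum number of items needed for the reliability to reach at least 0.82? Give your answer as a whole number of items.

n = 0.82(1 − 0.77) / [0.77(1 − 0.82)]
  = 0.1886 / 0.1386 = 1.3608
Items needed = n × 7 = 1.3608 × 7 ≈ 9.53 → round up to 10

10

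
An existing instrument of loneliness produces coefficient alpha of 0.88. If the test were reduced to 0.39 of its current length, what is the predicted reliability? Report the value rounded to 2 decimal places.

0.74

By Spearman-Brown, r_new = n r / (1 + (n − 1) r).
r_new = (0.39 × 0.88) / (1 + (0.39 − 1) × 0.88)
r_new = 0.3432 / 0.4632 ≈ 0.7409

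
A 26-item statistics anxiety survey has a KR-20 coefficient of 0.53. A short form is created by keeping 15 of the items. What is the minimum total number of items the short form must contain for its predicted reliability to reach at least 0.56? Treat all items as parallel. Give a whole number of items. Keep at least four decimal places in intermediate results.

30

First, r for the 15-item form: n = 15/26 = 0.5769, so r_15 = 0.5769·0.53/(1 + (0.5769 − 1)·0.53) = 0.3941
Then solve for n' with r_old = 0.3941, r_target = 0.56: n' = 0.56(1 − 0.3941)/[0.3941(1 − 0.56)] = 1.9567
Items = 1.9567 × 15 ≈ 29.35 → 30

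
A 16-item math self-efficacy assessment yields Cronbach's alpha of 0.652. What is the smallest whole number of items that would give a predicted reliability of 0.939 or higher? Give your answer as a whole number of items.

132

n = 0.939 × (1 − 0.652) / [ 0.652 × (1 − 0.939) ]
n = 0.326772 / 0.039772 ≈ 8.2161
So the test needs 8.2161 × 16 ≈ 131.46 items; rounding up, 132.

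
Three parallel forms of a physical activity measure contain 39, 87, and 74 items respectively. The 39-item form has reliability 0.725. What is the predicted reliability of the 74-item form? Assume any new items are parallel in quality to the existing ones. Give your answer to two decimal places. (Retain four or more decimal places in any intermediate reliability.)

The 87-item form is not needed; work directly from the 39-item form with n = 74/39 = 1.8974.
r_{74} = n·r / (1 + (n − 1)·r) = 1.3756 / 1.6506 ≈ 0.8334

0.83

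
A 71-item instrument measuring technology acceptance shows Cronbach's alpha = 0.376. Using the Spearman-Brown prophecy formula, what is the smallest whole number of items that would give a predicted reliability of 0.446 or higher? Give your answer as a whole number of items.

95

n = 0.446 × (1 − 0.376) / [ 0.376 × (1 − 0.446) ]
n = 0.278304 / 0.208304 ≈ 1.3360
Items needed = n × 71 = 1.3360 × 71 ≈ 94.86 → round up to 95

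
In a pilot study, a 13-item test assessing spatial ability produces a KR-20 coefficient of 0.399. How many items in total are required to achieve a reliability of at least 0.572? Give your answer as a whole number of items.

27

n = [0.572 × 0.601] / [0.399 × 0.428]
  = 0.343772 / 0.170772 = 2.0130
2.0130 × 13 = 26.17 → 27 items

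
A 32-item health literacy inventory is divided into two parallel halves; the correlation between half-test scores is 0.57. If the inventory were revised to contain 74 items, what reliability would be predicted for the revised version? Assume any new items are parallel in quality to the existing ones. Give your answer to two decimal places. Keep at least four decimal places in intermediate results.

0.86

Full-test reliability from the split-half r: r_full = 2(0.57)/(1 + 0.57) = 0.7261
Length factor from 32 to 74 items: n = 74/32 = 2.3125
r_new = n·r_full / (1 + (n − 1)·r_full) = 1.6791 / 1.9530 ≈ 0.8598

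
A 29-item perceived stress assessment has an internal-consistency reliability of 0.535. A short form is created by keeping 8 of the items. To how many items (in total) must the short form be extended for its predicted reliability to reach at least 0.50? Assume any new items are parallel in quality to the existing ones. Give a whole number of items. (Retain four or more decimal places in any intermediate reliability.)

First, r for the 8-item form: n = 8/29 = 0.2759, so r_8 = 0.2759·0.535/(1 + (0.2759 − 1)·0.535) = 0.2409
Length factor from the short form to reach 0.50: n' = 0.50(1 − 0.2409) / [0.2409(1 − 0.50)] ≈ 3.1511
Items = 3.1511 × 8 ≈ 25.21 → 26

26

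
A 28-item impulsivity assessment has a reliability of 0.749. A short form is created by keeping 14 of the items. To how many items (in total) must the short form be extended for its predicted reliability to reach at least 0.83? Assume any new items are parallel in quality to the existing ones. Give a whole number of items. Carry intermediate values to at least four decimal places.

46

Short-form reliability: n = 14/28 = 0.5000; r_14 = n·r/(1+(n−1)r) ≈ 0.5987
Then solve for n' with r_old = 0.5987, r_target = 0.83: n' = 0.83(1 − 0.5987)/[0.5987(1 − 0.83)] = 3.2726
Items = 3.2726 × 14 ≈ 45.82 → 46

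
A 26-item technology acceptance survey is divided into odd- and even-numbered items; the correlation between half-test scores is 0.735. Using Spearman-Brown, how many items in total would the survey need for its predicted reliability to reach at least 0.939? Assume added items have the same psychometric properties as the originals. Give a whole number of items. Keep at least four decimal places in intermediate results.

73

r_full = 2(0.735)/(1 + 0.735) = 0.8473
n = r_tgt(1 − r_full) / [r_full(1 − r_tgt)] = 0.939 × 0.1527 / (0.8473 × 0.061) ≈ 2.7742
Items = 2.7742 × 26 ≈ 72.13 → 73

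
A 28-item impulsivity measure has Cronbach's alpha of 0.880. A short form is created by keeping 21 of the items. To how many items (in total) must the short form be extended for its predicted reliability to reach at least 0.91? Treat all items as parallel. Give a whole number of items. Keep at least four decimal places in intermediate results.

Short-form reliability: n = 21/28 = 0.7500; r_21 = n·r/(1+(n−1)r) ≈ 0.8462
Then solve for n' with r_old = 0.8462, r_target = 0.91: n' = 0.91(1 − 0.8462)/[0.8462(1 − 0.91)] = 1.8377
Items = 1.8377 × 21 ≈ 38.59 → 39

39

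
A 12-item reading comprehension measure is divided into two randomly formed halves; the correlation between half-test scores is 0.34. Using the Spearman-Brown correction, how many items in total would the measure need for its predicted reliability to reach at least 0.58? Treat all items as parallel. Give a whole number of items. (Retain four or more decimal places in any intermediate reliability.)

17

r_full = 2(0.34)/(1 + 0.34) = 0.5075
Solve Spearman-Brown for n: n = 0.58(1 − 0.5075) / [0.5075(1 − 0.58)] = 1.3401
Items = 1.3401 × 12 ≈ 16.08 → 17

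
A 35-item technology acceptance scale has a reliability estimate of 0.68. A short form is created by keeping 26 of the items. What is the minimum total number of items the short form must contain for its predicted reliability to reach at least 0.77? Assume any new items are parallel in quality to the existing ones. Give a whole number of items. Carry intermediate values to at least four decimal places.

Short-form reliability: n = 26/35 = 0.7429; r_26 = n·r/(1+(n−1)r) ≈ 0.6122
Length factor from the short form to reach 0.77: n' = 0.77(1 − 0.6122) / [0.6122(1 − 0.77)] ≈ 2.1207
Total items = 2.1207 × 26 = 55.14, rounded up to 56.

56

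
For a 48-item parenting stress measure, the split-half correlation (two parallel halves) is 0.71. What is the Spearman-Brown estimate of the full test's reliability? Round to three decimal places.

0.830

Apply the Spearman-Brown correction with n = 2:
r_full = 2r_hh / (1 + r_hh) = 2 × 0.71 / (1 + 0.71)
r_full = 1.4200 / 1.7100 ≈ 0.8304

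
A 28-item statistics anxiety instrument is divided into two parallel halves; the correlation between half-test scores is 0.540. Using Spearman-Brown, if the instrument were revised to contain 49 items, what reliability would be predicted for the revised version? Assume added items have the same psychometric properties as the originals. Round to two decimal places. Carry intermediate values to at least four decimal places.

Spearman-Brown correction (n = 2): r_full = 2·0.540/(1 + 0.540) = 0.7013
Length factor from 28 to 49 items: n = 49/28 = 1.7500
r_new = n·r_full / (1 + (n − 1)·r_full) = 1.2273 / 1.5260 ≈ 0.8043

0.80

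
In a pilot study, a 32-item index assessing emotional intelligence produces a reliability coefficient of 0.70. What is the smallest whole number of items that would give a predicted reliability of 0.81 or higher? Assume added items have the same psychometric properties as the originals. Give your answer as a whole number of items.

n = 0.81 × (1 − 0.70) / [ 0.70 × (1 − 0.81) ]
n = 0.2430 / 0.1330 ≈ 1.8271
1.8271 × 32 = 58.47 → 59 items

59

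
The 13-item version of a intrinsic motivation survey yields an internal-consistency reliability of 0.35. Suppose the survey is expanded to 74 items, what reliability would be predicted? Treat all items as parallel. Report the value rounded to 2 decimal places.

0.75

The new length is 74/13 = 5.6923 times the old.
r_new = 5.6923·0.35 / [1 + (5.6923 − 1)·0.35]
     = 1.9923 / 2.6423 = 0.7540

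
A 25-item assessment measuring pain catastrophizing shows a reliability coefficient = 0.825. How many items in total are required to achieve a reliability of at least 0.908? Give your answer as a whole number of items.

53

n = 0.908 × (1 − 0.825) / [ 0.825 × (1 − 0.908) ]
  = 0.158900 / 0.075900 = 2.0935
2.0935 × 25 = 52.34 → 53 items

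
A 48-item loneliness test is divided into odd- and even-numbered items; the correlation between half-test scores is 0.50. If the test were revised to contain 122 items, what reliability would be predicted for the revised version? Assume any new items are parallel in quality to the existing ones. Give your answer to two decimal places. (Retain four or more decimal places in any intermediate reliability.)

First correct the split-half correlation to full-test reliability: r_full = 2 × 0.50 / (1 + 0.50) ≈ 0.6667
Length factor from 48 to 122 items: n = 122/48 = 2.5417
r_new = n·r_full / (1 + (n − 1)·r_full) = 1.6946 / 2.0279 ≈ 0.8356

0.84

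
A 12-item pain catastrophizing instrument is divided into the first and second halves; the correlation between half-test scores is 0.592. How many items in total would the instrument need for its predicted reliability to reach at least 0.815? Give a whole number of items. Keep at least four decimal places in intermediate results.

Corrected full-test reliability: r_full = 2 × 0.592 / (1 + 0.592) ≈ 0.7437
Solve Spearman-Brown for n: n = 0.815(1 − 0.7437) / [0.7437(1 − 0.815)] = 1.5182
Items = 1.5182 × 12 ≈ 18.22 → 19

19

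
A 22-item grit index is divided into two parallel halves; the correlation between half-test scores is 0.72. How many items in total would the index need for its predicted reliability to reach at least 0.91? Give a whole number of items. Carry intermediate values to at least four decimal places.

44

Corrected full-test reliability: r_full = 2 × 0.72 / (1 + 0.72) ≈ 0.8372
n = r_tgt(1 − r_full) / [r_full(1 − r_tgt)] = 0.91 × 0.1628 / (0.8372 × 0.09) ≈ 1.9662
Required items = 1.9662 × 22 = 43.26, so 44 items.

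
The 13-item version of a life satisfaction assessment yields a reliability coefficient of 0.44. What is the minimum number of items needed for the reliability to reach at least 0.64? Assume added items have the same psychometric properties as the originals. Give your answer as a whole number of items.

n = 0.64 × (1 − 0.44) / [ 0.44 × (1 − 0.64) ]
n = 0.3584 / 0.1584 ≈ 2.2626
So the test needs 2.2626 × 13 ≈ 29.41 items; rounding up, 30.

30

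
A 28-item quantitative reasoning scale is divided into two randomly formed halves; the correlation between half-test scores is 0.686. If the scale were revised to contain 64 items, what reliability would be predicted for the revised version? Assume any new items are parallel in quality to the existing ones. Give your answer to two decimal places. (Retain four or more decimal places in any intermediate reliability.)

Spearman-Brown correction (n = 2): r_full = 2·0.686/(1 + 0.686) = 0.8138
Then adjust to 64 items: n = 64/28 = 2.2857
r_new = n·r_full / (1 + (n − 1)·r_full) = 1.8601 / 2.0463 ≈ 0.9090

0.91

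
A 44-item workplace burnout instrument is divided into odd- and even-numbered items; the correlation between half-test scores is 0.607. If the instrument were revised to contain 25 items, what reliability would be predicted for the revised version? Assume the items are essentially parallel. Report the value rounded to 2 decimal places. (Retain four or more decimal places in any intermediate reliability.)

Full-test reliability from the split-half r: r_full = 2(0.607)/(1 + 0.607) = 0.7554
Length factor from 44 to 25 items: n = 25/44 = 0.5682
r_new = n·r_full / (1 + (n − 1)·r_full) = 0.4292 / 0.6738 ≈ 0.6370

0.64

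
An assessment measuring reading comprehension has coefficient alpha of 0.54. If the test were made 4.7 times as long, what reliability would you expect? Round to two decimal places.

0.85

Spearman-Brown: r_new = n·r / (1 + (n − 1)·r)
r_new = (4.7 × 0.54) / (1 + (4.7 − 1) × 0.54)
r_new = 2.5380 / 2.9980 ≈ 0.8466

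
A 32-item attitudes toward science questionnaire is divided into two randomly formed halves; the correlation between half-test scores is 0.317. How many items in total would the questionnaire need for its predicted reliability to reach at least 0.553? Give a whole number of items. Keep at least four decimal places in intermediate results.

r_full = 2(0.317)/(1 + 0.317) = 0.4814
n = r_tgt(1 − r_full) / [r_full(1 − r_tgt)] = 0.553 × 0.5186 / (0.4814 × 0.447) ≈ 1.3327
Required items = 1.3327 × 32 = 42.65, so 43 items.

43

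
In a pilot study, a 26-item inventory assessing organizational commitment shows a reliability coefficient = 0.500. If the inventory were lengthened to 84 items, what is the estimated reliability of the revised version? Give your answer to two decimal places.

n = 84/26 = 3.2308
r_new = (3.2308 × 0.500) / (1 + (3.2308 − 1) × 0.500)
r_new = 1.6154 / 2.1154 ≈ 0.7636

0.76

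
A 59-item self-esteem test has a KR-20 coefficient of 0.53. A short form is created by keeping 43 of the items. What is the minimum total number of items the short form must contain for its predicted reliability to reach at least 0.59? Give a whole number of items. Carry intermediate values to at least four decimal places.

76

Short-form reliability: n = 43/59 = 0.7288; r_43 = n·r/(1+(n−1)r) ≈ 0.4511
Length factor from the short form to reach 0.59: n' = 0.59(1 − 0.4511) / [0.4511(1 − 0.59)] ≈ 1.7510
Items = 1.7510 × 43 ≈ 75.29 → 76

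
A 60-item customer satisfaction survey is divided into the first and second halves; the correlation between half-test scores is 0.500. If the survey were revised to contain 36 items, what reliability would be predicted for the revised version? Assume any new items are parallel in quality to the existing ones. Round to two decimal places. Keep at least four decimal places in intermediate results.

First correct the split-half correlation to full-test reliability: r_full = 2 × 0.500 / (1 + 0.500) ≈ 0.6667
Then adjust to 36 items: n = 36/60 = 0.6000
r_new = n·r_full / (1 + (n − 1)·r_full) = 0.4000 / 0.7333 ≈ 0.5455

0.55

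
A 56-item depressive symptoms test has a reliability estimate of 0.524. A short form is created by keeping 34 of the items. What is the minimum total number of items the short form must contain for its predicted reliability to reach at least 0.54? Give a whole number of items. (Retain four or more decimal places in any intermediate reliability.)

60

Short-form reliability: n = 34/56 = 0.6071; r_34 = n·r/(1+(n−1)r) ≈ 0.4006
Length factor from the short form to reach 0.54: n' = 0.54(1 − 0.4006) / [0.4006(1 − 0.54)] ≈ 1.7565
Total items = 1.7565 × 34 = 59.72, rounded up to 60.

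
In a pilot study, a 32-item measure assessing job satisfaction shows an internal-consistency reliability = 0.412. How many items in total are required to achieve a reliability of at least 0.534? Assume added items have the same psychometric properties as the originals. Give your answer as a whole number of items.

Rearranging the Spearman-Brown formula for n,
n = r_target (1 − r_old) / [ r_old (1 − r_target) ]
n = [0.534 × 0.588] / [0.412 × 0.466]
n = 0.313992 / 0.191992 ≈ 1.6354
So the test needs 1.6354 × 32 ≈ 52.33 items; rounding up, 53.

53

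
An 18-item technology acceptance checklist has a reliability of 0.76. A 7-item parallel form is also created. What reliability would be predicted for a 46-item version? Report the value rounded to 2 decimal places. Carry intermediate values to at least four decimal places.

0.89

The 7-item form is not needed; work directly from the 18-item form with n = 46/18 = 2.5556.
r_{46} = n·r / (1 + (n − 1)·r) = 1.9423 / 2.1823 ≈ 0.8900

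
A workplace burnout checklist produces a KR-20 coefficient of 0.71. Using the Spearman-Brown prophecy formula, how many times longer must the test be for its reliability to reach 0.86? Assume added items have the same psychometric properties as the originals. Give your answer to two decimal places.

2.51

Rearranging the Spearman-Brown formula for n,
n = r*(1 − r) / [ r (1 − r*) ]
n = [0.86 × 0.29] / [0.71 × 0.14]
n = 0.2494 / 0.0994 ≈ 2.5091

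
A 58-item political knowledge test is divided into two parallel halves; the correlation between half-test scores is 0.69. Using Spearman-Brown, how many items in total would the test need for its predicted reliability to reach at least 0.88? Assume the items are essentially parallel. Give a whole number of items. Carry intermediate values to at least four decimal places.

96

Corrected full-test reliability: r_full = 2 × 0.69 / (1 + 0.69) ≈ 0.8166
Solve Spearman-Brown for n: n = 0.88(1 − 0.8166) / [0.8166(1 − 0.88)] = 1.6470
Items = 1.6470 × 58 ≈ 95.53 → 96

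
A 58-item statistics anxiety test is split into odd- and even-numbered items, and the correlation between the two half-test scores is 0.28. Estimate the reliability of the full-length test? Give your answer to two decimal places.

0.44

r_full = 2(0.28) / (1 + 0.28)
r_full = 0.5600 / 1.2800 ≈ 0.4375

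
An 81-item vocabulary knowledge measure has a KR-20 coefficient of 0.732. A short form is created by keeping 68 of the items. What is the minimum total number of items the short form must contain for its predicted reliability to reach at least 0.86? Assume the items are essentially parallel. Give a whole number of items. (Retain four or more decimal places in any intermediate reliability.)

First, r for the 68-item form: n = 68/81 = 0.8395, so r_68 = 0.8395·0.732/(1 + (0.8395 − 1)·0.732) = 0.6963
Then solve for n' with r_old = 0.6963, r_target = 0.86: n' = 0.86(1 − 0.6963)/[0.6963(1 − 0.86)] = 2.6793
Items = 2.6793 × 68 ≈ 182.19 → 183

183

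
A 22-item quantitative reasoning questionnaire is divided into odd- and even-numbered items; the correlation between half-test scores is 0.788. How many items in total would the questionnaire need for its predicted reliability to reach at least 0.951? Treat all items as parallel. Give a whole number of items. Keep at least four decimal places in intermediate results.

58

Corrected full-test reliability: r_full = 2 × 0.788 / (1 + 0.788) ≈ 0.8814
Solve Spearman-Brown for n: n = 0.951(1 − 0.8814) / [0.8814(1 − 0.951)] = 2.6115
Required items = 2.6115 × 22 = 57.45, so 58 items.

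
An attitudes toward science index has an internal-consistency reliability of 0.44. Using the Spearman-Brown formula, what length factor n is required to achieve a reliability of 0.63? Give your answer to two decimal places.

Rearranging the Spearman-Brown formula for n,
n = r*(1 − r) / [ r (1 − r*) ]
n = [0.63 × 0.56] / [0.44 × 0.37]
  = 0.3528 / 0.1628 = 2.1671

2.17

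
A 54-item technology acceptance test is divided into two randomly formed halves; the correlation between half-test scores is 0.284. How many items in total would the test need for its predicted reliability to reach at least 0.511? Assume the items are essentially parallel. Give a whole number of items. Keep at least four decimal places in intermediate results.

72

Corrected full-test reliability: r_full = 2 × 0.284 / (1 + 0.284) ≈ 0.4424
Solve Spearman-Brown for n: n = 0.511(1 − 0.4424) / [0.4424(1 − 0.511)] = 1.3171
Items = 1.3171 × 54 ≈ 71.12 → 72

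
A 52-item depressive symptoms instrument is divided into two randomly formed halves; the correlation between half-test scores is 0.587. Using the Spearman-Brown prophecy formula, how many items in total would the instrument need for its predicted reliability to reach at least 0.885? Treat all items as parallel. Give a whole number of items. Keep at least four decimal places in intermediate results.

141

Corrected full-test reliability: r_full = 2 × 0.587 / (1 + 0.587) ≈ 0.7398
Solve Spearman-Brown for n: n = 0.885(1 − 0.7398) / [0.7398(1 − 0.885)] = 2.7067
Required items = 2.7067 × 52 = 140.75, so 141 items.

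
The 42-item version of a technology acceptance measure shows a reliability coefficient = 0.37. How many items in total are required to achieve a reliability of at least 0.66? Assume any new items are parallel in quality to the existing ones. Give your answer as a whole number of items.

139

Spearman-Brown solved for the length factor n:
n = r*(1 − r) / [ r (1 − r*) ]
n = 0.66 × (1 − 0.37) / [ 0.37 × (1 − 0.66) ]
  = 0.4158 / 0.1258 = 3.3052
Items needed = n × 42 = 3.3052 × 42 ≈ 138.82 → round up to 139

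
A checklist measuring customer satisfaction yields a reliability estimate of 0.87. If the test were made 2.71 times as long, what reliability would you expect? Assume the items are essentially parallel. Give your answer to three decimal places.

0.948

r_new = (2.71 × 0.87) / (1 + (2.71 − 1) × 0.87)
     = 2.3577 / 2.4877 = 0.9477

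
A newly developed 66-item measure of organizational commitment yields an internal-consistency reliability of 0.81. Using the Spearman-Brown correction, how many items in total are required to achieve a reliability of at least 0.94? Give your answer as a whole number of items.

n = 0.94 × (1 − 0.81) / [ 0.81 × (1 − 0.94) ]
  = 0.1786 / 0.0486 = 3.6749
So the test needs 3.6749 × 66 ≈ 242.54 items; rounding up, 243.

243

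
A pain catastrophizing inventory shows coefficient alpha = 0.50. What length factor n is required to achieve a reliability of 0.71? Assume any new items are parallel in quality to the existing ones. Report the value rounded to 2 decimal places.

Spearman-Brown solved for the length factor n:
n = r*(1 − r) / [ r (1 − r*) ]
n = [0.71 × 0.50] / [0.50 × 0.29]
n = 0.3550 / 0.1450 ≈ 2.4483

2.45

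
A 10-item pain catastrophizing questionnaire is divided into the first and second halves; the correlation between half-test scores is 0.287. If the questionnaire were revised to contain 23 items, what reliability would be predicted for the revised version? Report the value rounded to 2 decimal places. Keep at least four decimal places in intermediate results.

0.65

Full-test reliability from the split-half r: r_full = 2(0.287)/(1 + 0.287) = 0.4460
Then adjust to 23 items: n = 23/10 = 2.3000
r_new = n·r_full / (1 + (n − 1)·r_full) = 1.0258 / 1.5798 ≈ 0.6493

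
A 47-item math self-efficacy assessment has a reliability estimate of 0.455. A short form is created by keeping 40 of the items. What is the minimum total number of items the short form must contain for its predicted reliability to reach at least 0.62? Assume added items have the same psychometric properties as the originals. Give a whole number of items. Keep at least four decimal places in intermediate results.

92

Short-form reliability: n = 40/47 = 0.8511; r_40 = n·r/(1+(n−1)r) ≈ 0.4154
Then solve for n' with r_old = 0.4154, r_target = 0.62: n' = 0.62(1 − 0.4154)/[0.4154(1 − 0.62)] = 2.2962
Total items = 2.2962 × 40 = 91.85, rounded up to 92.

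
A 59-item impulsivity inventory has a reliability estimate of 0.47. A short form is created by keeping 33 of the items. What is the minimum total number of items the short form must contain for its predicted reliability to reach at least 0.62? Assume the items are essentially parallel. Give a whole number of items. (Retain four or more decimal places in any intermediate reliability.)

First, r for the 33-item form: n = 33/59 = 0.5593, so r_33 = 0.5593·0.47/(1 + (0.5593 − 1)·0.47) = 0.3315
Length factor from the short form to reach 0.62: n' = 0.62(1 − 0.3315) / [0.3315(1 − 0.62)] ≈ 3.2902
Items = 3.2902 × 33 ≈ 108.58 → 109

109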